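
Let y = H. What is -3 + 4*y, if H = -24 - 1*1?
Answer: -103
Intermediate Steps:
H = -25 (H = -24 - 1 = -25)
y = -25
-3 + 4*y = -3 + 4*(-25) = -3 - 100 = -103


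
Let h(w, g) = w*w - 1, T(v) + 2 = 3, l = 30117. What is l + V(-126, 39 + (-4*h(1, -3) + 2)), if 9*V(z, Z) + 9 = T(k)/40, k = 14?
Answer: 10841761/360 ≈ 30116.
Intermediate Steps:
T(v) = 1 (T(v) = -2 + 3 = 1)
h(w, g) = -1 + w² (h(w, g) = w² - 1 = -1 + w²)
V(z, Z) = -359/360 (V(z, Z) = -1 + (1/40)/9 = -1 + (1*(1/40))/9 = -1 + (⅑)*(1/40) = -1 + 1/360 = -359/360)
l + V(-126, 39 + (-4*h(1, -3) + 2)) = 30117 - 359/360 = 10841761/360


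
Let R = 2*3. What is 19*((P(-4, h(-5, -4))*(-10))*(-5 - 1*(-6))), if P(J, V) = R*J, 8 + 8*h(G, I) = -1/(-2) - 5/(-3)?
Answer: 4560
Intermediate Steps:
R = 6
h(G, I) = -35/48 (h(G, I) = -1 + (-1/(-2) - 5/(-3))/8 = -1 + (-1*(-½) - 5*(-⅓))/8 = -1 + (½ + 5/3)/8 = -1 + (⅛)*(13/6) = -1 + 13/48 = -35/48)
P(J, V) = 6*J
19*((P(-4, h(-5, -4))*(-10))*(-5 - 1*(-6))) = 19*(((6*(-4))*(-10))*(-5 - 1*(-6))) = 19*((-24*(-10))*(-5 + 6)) = 19*(240*1) = 19*240 = 4560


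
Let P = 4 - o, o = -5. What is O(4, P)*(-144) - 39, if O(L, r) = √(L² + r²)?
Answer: -39 - 144*√97 ≈ -1457.2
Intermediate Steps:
P = 9 (P = 4 - 1*(-5) = 4 + 5 = 9)
O(4, P)*(-144) - 39 = √(4² + 9²)*(-144) - 39 = √(16 + 81)*(-144) - 39 = √97*(-144) - 39 = -144*√97 - 39 = -39 - 144*√97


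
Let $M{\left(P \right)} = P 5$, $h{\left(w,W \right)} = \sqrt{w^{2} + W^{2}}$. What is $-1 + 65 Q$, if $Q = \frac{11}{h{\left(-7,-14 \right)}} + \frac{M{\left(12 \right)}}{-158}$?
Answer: $- \frac{2029}{79} + \frac{143 \sqrt{5}}{7} \approx 19.996$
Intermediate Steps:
$h{\left(w,W \right)} = \sqrt{W^{2} + w^{2}}$
$M{\left(P \right)} = 5 P$
$Q = - \frac{30}{79} + \frac{11 \sqrt{5}}{35}$ ($Q = \frac{11}{\sqrt{\left(-14\right)^{2} + \left(-7\right)^{2}}} + \frac{5 \cdot 12}{-158} = \frac{11}{\sqrt{196 + 49}} + 60 \left(- \frac{1}{158}\right) = \frac{11}{\sqrt{245}} - \frac{30}{79} = \frac{11}{7 \sqrt{5}} - \frac{30}{79} = 11 \frac{\sqrt{5}}{35} - \frac{30}{79} = \frac{11 \sqrt{5}}{35} - \frac{30}{79} = - \frac{30}{79} + \frac{11 \sqrt{5}}{35} \approx 0.32302$)
$-1 + 65 Q = -1 + 65 \left(- \frac{30}{79} + \frac{11 \sqrt{5}}{35}\right) = -1 - \left(\frac{1950}{79} - \frac{143 \sqrt{5}}{7}\right) = - \frac{2029}{79} + \frac{143 \sqrt{5}}{7}$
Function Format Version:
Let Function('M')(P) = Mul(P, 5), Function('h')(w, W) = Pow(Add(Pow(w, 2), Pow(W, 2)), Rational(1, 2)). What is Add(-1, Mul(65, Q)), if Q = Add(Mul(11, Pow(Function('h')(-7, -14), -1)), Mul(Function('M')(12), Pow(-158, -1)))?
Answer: Add(Rational(-2029, 79), Mul(Rational(143, 7), Pow(5, Rational(1, 2)))) ≈ 19.996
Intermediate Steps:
Function('h')(w, W) = Pow(Add(Pow(W, 2), Pow(w, 2)), Rational(1, 2))
Function('M')(P) = Mul(5, P)
Q = Add(Rational(-30, 79), Mul(Rational(11, 35), Pow(5, Rational(1, 2)))) (Q = Add(Mul(11, Pow(Pow(Add(Pow(-14, 2), Pow(-7, 2)), Rational(1, 2)), -1)), Mul(Mul(5, 12), Pow(-158, -1))) = Add(Mul(11, Pow(Pow(Add(196, 49), Rational(1, 2)), -1)), Mul(60, Rational(-1, 158))) = Add(Mul(11, Pow(Pow(245, Rational(1, 2)), -1)), Rational(-30, 79)) = Add(Mul(11, Pow(Mul(7, Pow(5, Rational(1, 2))), -1)), Rational(-30, 79)) = Add(Mul(11, Mul(Rational(1, 35), Pow(5, Rational(1, 2)))), Rational(-30, 79)) = Add(Mul(Rational(11, 35), Pow(5, Rational(1, 2))), Rational(-30, 79)) = Add(Rational(-30, 79), Mul(Rational(11, 35), Pow(5, Rational(1, 2)))) ≈ 0.32302)
Add(-1, Mul(65, Q)) = Add(-1, Mul(65, Add(Rational(-30, 79), Mul(Rational(11, 35), Pow(5, Rational(1, 2)))))) = Add(-1, Add(Rational(-1950, 79), Mul(Rational(143, 7), Pow(5, Rational(1, 2))))) = Add(Rational(-2029, 79), Mul(Rational(143, 7), Pow(5, Rational(1, 2))))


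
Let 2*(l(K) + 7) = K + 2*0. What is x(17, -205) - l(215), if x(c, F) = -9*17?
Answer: -507/2 ≈ -253.50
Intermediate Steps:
x(c, F) = -153
l(K) = -7 + K/2 (l(K) = -7 + (K + 2*0)/2 = -7 + (K + 0)/2 = -7 + K/2)
x(17, -205) - l(215) = -153 - (-7 + (1/2)*215) = -153 - (-7 + 215/2) = -153 - 1*201/2 = -153 - 201/2 = -507/2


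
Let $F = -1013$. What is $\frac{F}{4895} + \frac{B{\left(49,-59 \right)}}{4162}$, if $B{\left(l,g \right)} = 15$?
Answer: $- \frac{4142681}{20372990} \approx -0.20334$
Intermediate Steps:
$\frac{F}{4895} + \frac{B{\left(49,-59 \right)}}{4162} = - \frac{1013}{4895} + \frac{15}{4162} = - \frac{4142681}{20372990}$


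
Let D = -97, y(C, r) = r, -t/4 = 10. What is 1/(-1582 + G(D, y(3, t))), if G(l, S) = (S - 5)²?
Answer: 1/443 ≈ 0.0022573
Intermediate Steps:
t = -40 (t = -4*10 = -40)
G(l, S) = (-5 + S)²
1/(-1582 + G(D, y(3, t))) = 1/(-1582 + (-5 - 40)²) = 1/(-1582 + (-45)²) = 1/(-1582 + 2025) = 1/443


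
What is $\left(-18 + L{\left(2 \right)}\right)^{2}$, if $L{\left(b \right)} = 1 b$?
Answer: $256$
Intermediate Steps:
$L{\left(b \right)} = b$
$\left(-18 + L{\left(2 \right)}\right)^{2} = \left(-18 + 2\right)^{2} = \left(-16\right)^{2} = 256$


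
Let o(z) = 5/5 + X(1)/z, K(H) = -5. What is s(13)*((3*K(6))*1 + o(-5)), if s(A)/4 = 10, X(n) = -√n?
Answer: -552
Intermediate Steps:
s(A) = 40 (s(A) = 4*10 = 40)
o(z) = 1 - 1/z (o(z) = 5/5 + (-√1)/z = 5*(⅕) + (-1*1)/z = 1 - 1/z)
s(13)*((3*K(6))*1 + o(-5)) = 40*((3*(-5))*1 + (-1 - 5)/(-5)) = 40*(-15*1 - ⅕*(-6)) = 40*(-15 + 6/5) = 40*(-69/5) = -552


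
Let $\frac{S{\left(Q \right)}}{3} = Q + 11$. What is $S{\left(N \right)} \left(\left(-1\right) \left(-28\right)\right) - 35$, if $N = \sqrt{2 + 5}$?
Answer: $889 + 84 \sqrt{7} \approx 1111.2$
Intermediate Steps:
$N = \sqrt{7} \approx 2.6458$
$S{\left(Q \right)} = 33 + 3 Q$ ($S{\left(Q \right)} = 3 \left(Q + 11\right) = 3 \left(11 + Q\right) = 33 + 3 Q$)
$S{\left(N \right)} \left(\left(-1\right) \left(-28\right)\right) - 35 = \left(33 + 3 \sqrt{7}\right) \left(\left(-1\right) \left(-28\right)\right) - 35 = \left(33 + 3 \sqrt{7}\right) 28 - 35 = \left(924 + 84 \sqrt{7}\right) - 35 = 889 + 84 \sqrt{7}$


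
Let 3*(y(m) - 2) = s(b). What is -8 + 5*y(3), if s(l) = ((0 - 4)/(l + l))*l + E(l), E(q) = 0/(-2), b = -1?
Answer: -4/3 ≈ -1.3333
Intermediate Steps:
E(q) = 0 (E(q) = 0*(-1/2) = 0)
s(l) = -2 (s(l) = ((0 - 4)/(l + l))*l + 0 = (-4*1/(2*l))*l + 0 = (-2/l)*l + 0 = -2 + 0 = -2)
y(m) = 4/3 (y(m) = 2 + (1/3)*(-2) = 2 - 2/3 = 4/3)
-8 + 5*y(3) = -8 + 5*(4/3) = -8 + 20/3 = -4/3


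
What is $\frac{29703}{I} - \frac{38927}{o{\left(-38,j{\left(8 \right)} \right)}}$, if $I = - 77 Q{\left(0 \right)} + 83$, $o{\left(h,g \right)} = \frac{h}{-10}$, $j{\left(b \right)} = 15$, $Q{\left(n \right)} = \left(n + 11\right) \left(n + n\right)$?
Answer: $- \frac{15590348}{1577} \approx -9886.1$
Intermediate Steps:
$Q{\left(n \right)} = 2 n \left(11 + n\right)$ ($Q{\left(n \right)} = \left(11 + n\right) 2 n = 2 n \left(11 + n\right)$)
$o{\left(h,g \right)} = - \frac{h}{10}$ ($o{\left(h,g \right)} = h \left(- \frac{1}{10}\right) = - \frac{h}{10}$)
$I = 83$ ($I = - 77 \cdot 2 \cdot 0 \left(11 + 0\right) + 83 = - 77 \cdot 2 \cdot 0 \cdot 11 + 83 = \left(-77\right) 0 + 83 = 0 + 83 = 83$)
$\frac{29703}{I} - \frac{38927}{o{\left(-38,j{\left(8 \right)} \right)}} = \frac{29703}{83} - \frac{38927}{\left(- \frac{1}{10}\right) \left(-38\right)} = 29703 \cdot \frac{1}{83} - \frac{38927}{\frac{19}{5}} = \frac{29703}{83} - \frac{194635}{19} = - \frac{15590348}{1577}$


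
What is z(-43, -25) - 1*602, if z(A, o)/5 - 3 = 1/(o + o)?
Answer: -5871/10 ≈ -587.10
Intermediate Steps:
z(A, o) = 15 + 5/(2*o) (z(A, o) = 15 + 5/(o + o) = 15 + 5/((2*o)) = 15 + 5*(1/(2*o)) = 15 + 5/(2*o))
z(-43, -25) - 1*602 = (15 + (5/2)/(-25)) - 1*602 = (15 + (5/2)*(-1/25)) - 602 = (15 - ⅒) - 602 = 149/10 - 602 = -5871/10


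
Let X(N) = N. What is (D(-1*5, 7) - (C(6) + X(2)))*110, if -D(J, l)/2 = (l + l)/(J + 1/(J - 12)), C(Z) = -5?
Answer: 40370/43 ≈ 938.84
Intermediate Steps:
D(J, l) = -4*l/(J + 1/(-12 + J)) (D(J, l) = -2*(l + l)/(J + 1/(J - 12)) = -2*2*l/(J + 1/(-12 + J)) = -4*l/(J + 1/(-12 + J)))
(D(-1*5, 7) - (C(6) + X(2)))*110 = (4*7*(12 - (-1)*5)/(1 + (-1*5)² - (-12)*5) - (-5 + 2))*110 = (4*7*(12 - 1*(-5))/(1 + (-5)² - 12*(-5)) - 1*(-3))*110 = (4*7*(12 + 5)/(1 + 25 + 60) + 3)*110 = (4*7*17/86 + 3)*110 = (4*7*(1/86)*17 + 3)*110 = (238/43 + 3)*110 = (367/43)*110 = 40370/43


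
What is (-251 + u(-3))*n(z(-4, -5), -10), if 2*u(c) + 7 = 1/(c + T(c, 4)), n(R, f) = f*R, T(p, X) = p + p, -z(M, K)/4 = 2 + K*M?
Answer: -2016080/9 ≈ -2.2401e+5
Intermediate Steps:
z(M, K) = -8 - 4*K*M (z(M, K) = -4*(2 + K*M) = -8 - 4*K*M)
T(p, X) = 2*p
n(R, f) = R*f
u(c) = -7/2 + 1/(6*c) (u(c) = -7/2 + 1/(2*(c + 2*c)) = -7/2 + 1/(2*((3*c))) = -7/2 + (1/(3*c))/2 = -7/2 + 1/(6*c))
(-251 + u(-3))*n(z(-4, -5), -10) = (-251 + (⅙)*(1 - 21*(-3))/(-3))*((-8 - 4*(-5)*(-4))*(-10)) = (-251 + (⅙)*(-⅓)*(1 + 63))*((-8 - 80)*(-10)) = (-251 + (⅙)*(-⅓)*64)*(-88*(-10)) = (-251 - 32/9)*880 = -2291/9*880 = -2016080/9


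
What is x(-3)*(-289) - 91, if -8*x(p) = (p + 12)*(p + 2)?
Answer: -3329/8 ≈ -416.13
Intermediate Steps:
x(p) = -(2 + p)*(12 + p)/8 (x(p) = -(p + 12)*(p + 2)/8 = -(12 + p)*(2 + p)/8 = -(2 + p)*(12 + p)/8)
x(-3)*(-289) - 91 = (-3 - 7/4*(-3) - ⅛*(-3)²)*(-289) - 91 = (-3 + 21/4 - ⅛*9)*(-289) - 91 = (-3 + 21/4 - 9/8)*(-289) - 91 = (9/8)*(-289) - 91 = -2601/8 - 91 = -3329/8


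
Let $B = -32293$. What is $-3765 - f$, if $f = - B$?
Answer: $-36058$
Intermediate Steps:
$f = 32293$ ($f = \left(-1\right) \left(-32293\right) = 32293$)
$-3765 - f = -3765 - 32293 = -36058$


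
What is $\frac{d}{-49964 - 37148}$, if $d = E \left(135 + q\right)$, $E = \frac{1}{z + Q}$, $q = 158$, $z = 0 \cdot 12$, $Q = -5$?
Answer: $\frac{293}{435560} \approx 0.0006727$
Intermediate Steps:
$z = 0$
$E = - \frac{1}{5}$ ($E = \frac{1}{0 - 5} = \frac{1}{-5} = - \frac{1}{5} \approx -0.2$)
$d = - \frac{293}{5}$ ($d = - \frac{135 + 158}{5} = \left(- \frac{1}{5}\right) 293 = - \frac{293}{5} \approx -58.6$)
$\frac{d}{-49964 - 37148} = - \frac{293}{5 \left(-49964 - 37148\right)} = - \frac{293}{5 \left(-87112\right)} = \left(- \frac{293}{5}\right) \left(- \frac{1}{87112}\right) = \frac{293}{435560}$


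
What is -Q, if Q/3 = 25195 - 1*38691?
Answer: 40488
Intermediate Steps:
Q = -40488 (Q = 3*(25195 - 1*38691) = 3*(25195 - 38691) = 3*(-13496) = -40488)
-Q = -1*(-40488) = 40488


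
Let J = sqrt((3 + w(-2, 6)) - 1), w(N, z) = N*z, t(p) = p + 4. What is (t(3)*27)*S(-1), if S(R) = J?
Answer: 189*I*sqrt(10) ≈ 597.67*I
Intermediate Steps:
t(p) = 4 + p
J = I*sqrt(10) (J = sqrt((3 - 2*6) - 1) = sqrt((3 - 12) - 1) = sqrt(-9 - 1) = sqrt(-10) = I*sqrt(10) ≈ 3.1623*I)
S(R) = I*sqrt(10)
(t(3)*27)*S(-1) = ((4 + 3)*27)*(I*sqrt(10)) = (7*27)*(I*sqrt(10)) = 189*(I*sqrt(10)) = 189*I*sqrt(10)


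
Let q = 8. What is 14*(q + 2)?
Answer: 140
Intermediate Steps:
14*(q + 2) = 14*(8 + 2) = 14*10 = 140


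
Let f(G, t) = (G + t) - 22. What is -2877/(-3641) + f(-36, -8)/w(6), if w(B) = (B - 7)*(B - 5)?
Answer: 243183/3641 ≈ 66.790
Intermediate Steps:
w(B) = (-7 + B)*(-5 + B)
f(G, t) = -22 + G + t
-2877/(-3641) + f(-36, -8)/w(6) = -2877/(-3641) + (-22 - 36 - 8)/(35 + 6**2 - 12*6) = -2877*(-1/3641) - 66/(35 + 36 - 72) = 2877/3641 - 66/(-1) = 2877/3641 - 66*(-1) = 2877/3641 + 66 = 243183/3641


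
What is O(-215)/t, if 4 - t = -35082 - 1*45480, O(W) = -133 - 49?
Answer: -91/40283 ≈ -0.0022590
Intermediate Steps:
O(W) = -182
t = 80566 (t = 4 - (-35082 - 1*45480) = 4 - (-35082 - 45480) = 4 - 1*(-80562) = 4 + 80562 = 80566)
O(-215)/t = -182/80566 = -182*1/80566 = -91/40283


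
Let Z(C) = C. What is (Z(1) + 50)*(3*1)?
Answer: 153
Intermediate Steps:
(Z(1) + 50)*(3*1) = (1 + 50)*(3*1) = 51*3 = 153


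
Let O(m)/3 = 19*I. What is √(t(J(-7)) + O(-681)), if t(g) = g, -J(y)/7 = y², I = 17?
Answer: √626 ≈ 25.020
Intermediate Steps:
J(y) = -7*y²
O(m) = 969 (O(m) = 3*(19*17) = 3*323 = 969)
√(t(J(-7)) + O(-681)) = √(-7*(-7)² + 969) = √(-7*49 + 969) = √(-343 + 969) = √626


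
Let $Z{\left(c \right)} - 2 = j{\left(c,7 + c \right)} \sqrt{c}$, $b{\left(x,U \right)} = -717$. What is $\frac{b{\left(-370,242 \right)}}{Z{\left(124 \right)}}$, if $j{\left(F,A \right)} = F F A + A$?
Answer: $\frac{239}{83860269705892} - \frac{481438493 \sqrt{31}}{83860269705892} \approx -3.1964 \cdot 10^{-5}$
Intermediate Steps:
$j{\left(F,A \right)} = A + A F^{2}$ ($j{\left(F,A \right)} = F^{2} A + A = A F^{2} + A = A + A F^{2}$)
$Z{\left(c \right)} = 2 + \sqrt{c} \left(1 + c^{2}\right) \left(7 + c\right)$ ($Z{\left(c \right)} = 2 + \left(7 + c\right) \left(1 + c^{2}\right) \sqrt{c} = 2 + \left(1 + c^{2}\right) \left(7 + c\right) \sqrt{c} = 2 + \sqrt{c} \left(1 + c^{2}\right) \left(7 + c\right)$)
$\frac{b{\left(-370,242 \right)}}{Z{\left(124 \right)}} = - \frac{717}{2 + \sqrt{124} \left(1 + 124^{2}\right) \left(7 + 124\right)} = - \frac{717}{2 + 2 \sqrt{31} \left(1 + 15376\right) 131} = - \frac{717}{2 + 2 \sqrt{31} \cdot 15377 \cdot 131} = - \frac{717}{2 + 4028774 \sqrt{31}}$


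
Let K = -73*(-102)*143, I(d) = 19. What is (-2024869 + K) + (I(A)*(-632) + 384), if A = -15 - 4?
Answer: -971715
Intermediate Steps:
A = -19
K = 1064778 (K = 7446*143 = 1064778)
(-2024869 + K) + (I(A)*(-632) + 384) = (-2024869 + 1064778) + (19*(-632) + 384) = -960091 + (-12008 + 384) = -960091 - 11624 = -971715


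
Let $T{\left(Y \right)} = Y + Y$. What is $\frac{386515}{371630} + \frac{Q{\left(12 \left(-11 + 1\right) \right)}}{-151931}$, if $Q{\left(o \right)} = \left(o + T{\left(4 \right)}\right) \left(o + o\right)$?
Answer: $\frac{9746839213}{11292423506} \approx 0.86313$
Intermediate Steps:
$T{\left(Y \right)} = 2 Y$
$Q{\left(o \right)} = 2 o \left(8 + o\right)$ ($Q{\left(o \right)} = \left(o + 2 \cdot 4\right) \left(o + o\right) = \left(o + 8\right) 2 o = \left(8 + o\right) 2 o = 2 o \left(8 + o\right)$)
$\frac{386515}{371630} + \frac{Q{\left(12 \left(-11 + 1\right) \right)}}{-151931} = \frac{386515}{371630} + \frac{2 \cdot 12 \left(-11 + 1\right) \left(8 + 12 \left(-11 + 1\right)\right)}{-151931} = 386515 \cdot \frac{1}{371630} + 2 \cdot 12 \left(-10\right) \left(8 + 12 \left(-10\right)\right) \left(- \frac{1}{151931}\right) = \frac{77303}{74326} + 2 \left(-120\right) \left(8 - 120\right) \left(- \frac{1}{151931}\right) = \frac{77303}{74326} + 2 \left(-120\right) \left(-112\right) \left(- \frac{1}{151931}\right) = \frac{77303}{74326} + 26880 \left(- \frac{1}{151931}\right) = \frac{77303}{74326} - \frac{26880}{151931} = \frac{9746839213}{11292423506}$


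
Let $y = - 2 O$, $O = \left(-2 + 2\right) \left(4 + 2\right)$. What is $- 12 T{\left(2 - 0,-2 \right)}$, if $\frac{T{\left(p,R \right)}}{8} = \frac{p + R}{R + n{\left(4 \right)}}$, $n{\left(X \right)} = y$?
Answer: $0$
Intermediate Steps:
$O = 0$ ($O = 0 \cdot 6 = 0$)
$y = 0$ ($y = \left(-2\right) 0 = 0$)
$n{\left(X \right)} = 0$
$T{\left(p,R \right)} = \frac{8 \left(R + p\right)}{R}$ ($T{\left(p,R \right)} = 8 \frac{p + R}{R + 0} = 8 \frac{R + p}{R} = \frac{8 \left(R + p\right)}{R}$)
$- 12 T{\left(2 - 0,-2 \right)} = - 12 \left(8 + \frac{8 \left(2 - 0\right)}{-2}\right) = - 12 \left(8 + 8 \left(2 + 0\right) \left(- \frac{1}{2}\right)\right) = - 12 \left(8 + 8 \cdot 2 \left(- \frac{1}{2}\right)\right) = - 12 \left(8 - 8\right) = \left(-12\right) 0 = 0$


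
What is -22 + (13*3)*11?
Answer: 407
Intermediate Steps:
-22 + (13*3)*11 = -22 + 39*11 = -22 + 429 = 407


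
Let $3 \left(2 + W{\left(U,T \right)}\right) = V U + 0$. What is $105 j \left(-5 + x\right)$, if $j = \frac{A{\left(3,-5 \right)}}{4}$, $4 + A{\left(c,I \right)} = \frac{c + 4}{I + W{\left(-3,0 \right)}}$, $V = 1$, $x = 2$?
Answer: $\frac{12285}{32} \approx 383.91$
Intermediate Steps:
$W{\left(U,T \right)} = -2 + \frac{U}{3}$ ($W{\left(U,T \right)} = -2 + \frac{1 U + 0}{3} = -2 + \frac{U + 0}{3} = -2 + \frac{U}{3}$)
$A{\left(c,I \right)} = -4 + \frac{4 + c}{-3 + I}$ ($A{\left(c,I \right)} = -4 + \frac{c + 4}{I + \left(-2 + \frac{1}{3} \left(-3\right)\right)} = -4 + \frac{4 + c}{I - 3} = -4 + \frac{4 + c}{-3 + I}$)
$j = - \frac{39}{32}$ ($j = \frac{\frac{1}{-3 - 5} \left(16 + 3 - -20\right)}{4} = \frac{16 + 3 + 20}{-8} \cdot \frac{1}{4} = \left(- \frac{1}{8}\right) 39 \cdot \frac{1}{4} = \left(- \frac{39}{8}\right) \frac{1}{4} = - \frac{39}{32} \approx -1.2188$)
$105 j \left(-5 + x\right) = 105 \left(- \frac{39 \left(-5 + 2\right)}{32}\right) = 105 \left(\left(- \frac{39}{32}\right) \left(-3\right)\right) = 105 \cdot \frac{117}{32} = \frac{12285}{32}$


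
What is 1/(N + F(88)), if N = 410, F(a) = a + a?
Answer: 1/586 ≈ 0.0017065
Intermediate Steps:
F(a) = 2*a
1/(N + F(88)) = 1/(410 + 2*88) = 1/(410 + 176) = 1/586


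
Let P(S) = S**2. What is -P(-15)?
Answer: -225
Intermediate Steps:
-P(-15) = -1*(-15)**2 = -1*225 = -225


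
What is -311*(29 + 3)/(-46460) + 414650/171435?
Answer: 1048538006/398243505 ≈ 2.6329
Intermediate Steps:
-311*(29 + 3)/(-46460) + 414650/171435 = -311*32*(-1/46460) + 414650*(1/171435) = -9952*(-1/46460) + 82930/34287 = 2488/11615 + 82930/34287 = 1048538006/398243505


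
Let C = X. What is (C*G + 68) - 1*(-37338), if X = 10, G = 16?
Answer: 37566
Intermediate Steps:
C = 10
(C*G + 68) - 1*(-37338) = (10*16 + 68) - 1*(-37338) = (160 + 68) + 37338 = 228 + 37338 = 37566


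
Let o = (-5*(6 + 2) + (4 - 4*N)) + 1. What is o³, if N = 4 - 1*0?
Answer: -132651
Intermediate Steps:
N = 4 (N = 4 + 0 = 4)
o = -51 (o = (-5*(6 + 2) + (4 - 4*4)) + 1 = (-5*8 + (4 - 16)) + 1 = (-40 - 12) + 1 = -52 + 1 = -51)
o³ = (-51)³ = -132651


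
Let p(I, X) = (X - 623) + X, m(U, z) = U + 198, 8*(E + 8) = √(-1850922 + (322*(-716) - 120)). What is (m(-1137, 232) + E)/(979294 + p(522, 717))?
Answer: -947/980105 + I*√2081594/7840840 ≈ -0.00096622 + 0.00018401*I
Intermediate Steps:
E = -8 + I*√2081594/8 (E = -8 + √(-1850922 + (322*(-716) - 120))/8 = -8 + √(-1850922 + (-230552 - 120))/8 = -8 + √(-1850922 - 230672)/8 = -8 + √(-2081594)/8 = -8 + (I*√2081594)/8 = -8 + I*√2081594/8 ≈ -8.0 + 180.35*I)
m(U, z) = 198 + U
p(I, X) = -623 + 2*X (p(I, X) = (-623 + X) + X = -623 + 2*X)
(m(-1137, 232) + E)/(979294 + p(522, 717)) = ((198 - 1137) + (-8 + I*√2081594/8))/(979294 + (-623 + 2*717)) = (-939 + (-8 + I*√2081594/8))/(979294 + (-623 + 1434)) = (-947 + I*√2081594/8)/(979294 + 811) = (-947 + I*√2081594/8)/980105 = (-947 + I*√2081594/8)*(1/980105) = -947/980105 + I*√2081594/7840840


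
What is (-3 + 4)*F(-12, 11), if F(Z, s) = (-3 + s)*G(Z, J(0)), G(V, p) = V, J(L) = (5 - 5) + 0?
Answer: -96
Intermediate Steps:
J(L) = 0 (J(L) = 0 + 0 = 0)
F(Z, s) = Z*(-3 + s) (F(Z, s) = (-3 + s)*Z = Z*(-3 + s))
(-3 + 4)*F(-12, 11) = (-3 + 4)*(-12*(-3 + 11)) = 1*(-12*8) = 1*(-96) = -96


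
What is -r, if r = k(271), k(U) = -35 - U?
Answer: 306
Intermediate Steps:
r = -306 (r = -35 - 1*271 = -35 - 271 = -306)
-r = -1*(-306) = 306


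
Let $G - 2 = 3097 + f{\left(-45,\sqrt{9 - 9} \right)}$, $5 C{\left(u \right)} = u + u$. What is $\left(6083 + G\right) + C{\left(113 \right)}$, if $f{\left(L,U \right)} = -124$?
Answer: $\frac{45516}{5} \approx 9103.2$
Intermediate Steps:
$C{\left(u \right)} = \frac{2 u}{5}$ ($C{\left(u \right)} = \frac{u + u}{5} = \frac{2 u}{5}$)
$G = 2975$ ($G = 2 + \left(3097 - 124\right) = 2 + 2973 = 2975$)
$\left(6083 + G\right) + C{\left(113 \right)} = \left(6083 + 2975\right) + \frac{2}{5} \cdot 113 = 9058 + \frac{226}{5} = \frac{45516}{5}$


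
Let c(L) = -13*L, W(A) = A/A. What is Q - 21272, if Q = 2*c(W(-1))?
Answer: -21298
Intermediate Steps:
W(A) = 1
Q = -26 (Q = 2*(-13*1) = 2*(-13) = -26)
Q - 21272 = -26 - 21272 = -21298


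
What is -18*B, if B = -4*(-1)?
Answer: -72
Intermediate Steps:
B = 4
-18*B = -18*4 = -72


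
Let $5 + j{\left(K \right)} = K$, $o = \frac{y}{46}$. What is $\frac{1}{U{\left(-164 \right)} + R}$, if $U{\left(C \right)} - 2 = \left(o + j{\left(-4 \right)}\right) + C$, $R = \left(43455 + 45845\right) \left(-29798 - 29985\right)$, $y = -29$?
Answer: $- \frac{46}{245576615295} \approx -1.8731 \cdot 10^{-10}$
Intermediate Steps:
$o = - \frac{29}{46} \approx -0.63043$
$j{\left(K \right)} = -5 + K$
$R = -5338621900$ ($R = 89300 \left(-59783\right) = -5338621900$)
$U{\left(C \right)} = - \frac{351}{46} + C$ ($U{\left(C \right)} = 2 + \left(\left(- \frac{29}{46} - 9\right) + C\right) = 2 + \left(- \frac{443}{46} + C\right) = - \frac{351}{46} + C$)
$\frac{1}{U{\left(-164 \right)} + R} = \frac{1}{\left(- \frac{351}{46} - 164\right) - 5338621900} = \frac{1}{- \frac{7895}{46} - 5338621900} = \frac{1}{- \frac{245576615295}{46}} = - \frac{46}{245576615295}$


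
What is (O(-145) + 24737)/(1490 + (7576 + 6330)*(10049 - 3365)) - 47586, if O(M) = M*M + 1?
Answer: -4423080299921/92949194 ≈ -47586.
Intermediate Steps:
O(M) = 1 + M**2 (O(M) = M**2 + 1 = 1 + M**2)
(O(-145) + 24737)/(1490 + (7576 + 6330)*(10049 - 3365)) - 47586 = ((1 + (-145)**2) + 24737)/(1490 + (7576 + 6330)*(10049 - 3365)) - 47586 = ((1 + 21025) + 24737)/(1490 + 13906*6684) - 47586 = (21026 + 24737)/(1490 + 92947704) - 47586 = 45763/92949194 - 47586 = -4423080299921/92949194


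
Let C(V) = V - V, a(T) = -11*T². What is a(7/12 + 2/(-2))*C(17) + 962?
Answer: 962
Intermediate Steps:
C(V) = 0
a(7/12 + 2/(-2))*C(17) + 962 = -11*(7/12 + 2/(-2))²*0 + 962 = -11*(7*(1/12) + 2*(-½))²*0 + 962 = -11*(7/12 - 1)²*0 + 962 = -11*(-5/12)²*0 + 962 = -11*25/144*0 + 962 = -275/144*0 + 962 = 0 + 962 = 962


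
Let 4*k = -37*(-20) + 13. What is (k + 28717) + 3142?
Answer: 128189/4 ≈ 32047.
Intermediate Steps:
k = 753/4 (k = (-37*(-20) + 13)/4 = (740 + 13)/4 = (¼)*753 = 753/4 ≈ 188.25)
(k + 28717) + 3142 = (753/4 + 28717) + 3142 = 115621/4 + 3142 = 128189/4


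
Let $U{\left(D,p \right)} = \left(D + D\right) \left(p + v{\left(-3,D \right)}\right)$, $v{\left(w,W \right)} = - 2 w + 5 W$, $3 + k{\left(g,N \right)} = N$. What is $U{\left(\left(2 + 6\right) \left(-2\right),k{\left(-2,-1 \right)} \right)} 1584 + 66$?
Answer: $3953730$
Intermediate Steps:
$k{\left(g,N \right)} = -3 + N$
$U{\left(D,p \right)} = 2 D \left(6 + p + 5 D\right)$ ($U{\left(D,p \right)} = \left(D + D\right) \left(p + \left(\left(-2\right) \left(-3\right) + 5 D\right)\right) = 2 D \left(p + \left(6 + 5 D\right)\right) = 2 D \left(6 + p + 5 D\right)$)
$U{\left(\left(2 + 6\right) \left(-2\right),k{\left(-2,-1 \right)} \right)} 1584 + 66 = 2 \left(2 + 6\right) \left(-2\right) \left(6 - 4 + 5 \left(2 + 6\right) \left(-2\right)\right) 1584 + 66 = 2 \cdot 8 \left(-2\right) \left(6 - 4 + 5 \cdot 8 \left(-2\right)\right) 1584 + 66 = 2 \left(-16\right) \left(6 - 4 + 5 \left(-16\right)\right) 1584 + 66 = 2 \left(-16\right) \left(6 - 4 - 80\right) 1584 + 66 = 2 \left(-16\right) \left(-78\right) 1584 + 66 = 2496 \cdot 1584 + 66 = 3953664 + 66 = 3953730$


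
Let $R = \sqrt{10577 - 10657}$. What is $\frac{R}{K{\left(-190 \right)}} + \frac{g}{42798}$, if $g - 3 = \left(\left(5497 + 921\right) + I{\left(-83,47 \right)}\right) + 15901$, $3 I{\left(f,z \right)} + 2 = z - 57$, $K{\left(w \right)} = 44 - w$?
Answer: $\frac{11159}{21399} + \frac{2 i \sqrt{5}}{117} \approx 0.52147 + 0.038223 i$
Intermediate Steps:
$R = 4 i \sqrt{5}$ ($R = \sqrt{-80} = 4 i \sqrt{5} \approx 8.9443 i$)
$I{\left(f,z \right)} = - \frac{59}{3} + \frac{z}{3}$ ($I{\left(f,z \right)} = - \frac{2}{3} + \frac{z - 57}{3} = - \frac{2}{3} + \frac{-57 + z}{3} = - \frac{2}{3} + \left(-19 + \frac{z}{3}\right) = - \frac{59}{3} + \frac{z}{3}$)
$g = 22318$ ($g = 3 + \left(\left(\left(5497 + 921\right) + \left(- \frac{59}{3} + \frac{1}{3} \cdot 47\right)\right) + 15901\right) = 3 + \left(\left(6418 + \left(- \frac{59}{3} + \frac{47}{3}\right)\right) + 15901\right) = 3 + \left(\left(6418 - 4\right) + 15901\right) = 3 + \left(6414 + 15901\right) = 3 + 22315 = 22318$)
$\frac{R}{K{\left(-190 \right)}} + \frac{g}{42798} = \frac{4 i \sqrt{5}}{44 - -190} + \frac{22318}{42798} = \frac{4 i \sqrt{5}}{44 + 190} + 22318 \cdot \frac{1}{42798} = \frac{4 i \sqrt{5}}{234} + \frac{11159}{21399} = 4 i \sqrt{5} \cdot \frac{1}{234} + \frac{11159}{21399} = \frac{2 i \sqrt{5}}{117} + \frac{11159}{21399} = \frac{11159}{21399} + \frac{2 i \sqrt{5}}{117}$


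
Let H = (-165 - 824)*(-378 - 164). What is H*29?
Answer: 15545102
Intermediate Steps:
H = 536038 (H = -989*(-542) = 536038)
H*29 = 536038*29 = 15545102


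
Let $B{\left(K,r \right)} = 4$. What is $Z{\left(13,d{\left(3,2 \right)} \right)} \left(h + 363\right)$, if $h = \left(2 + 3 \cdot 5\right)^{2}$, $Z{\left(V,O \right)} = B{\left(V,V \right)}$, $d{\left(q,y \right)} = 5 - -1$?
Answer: $2608$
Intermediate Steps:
$d{\left(q,y \right)} = 6$ ($d{\left(q,y \right)} = 5 + 1 = 6$)
$Z{\left(V,O \right)} = 4$
$h = 289$ ($h = \left(2 + 15\right)^{2} = 17^{2} = 289$)
$Z{\left(13,d{\left(3,2 \right)} \right)} \left(h + 363\right) = 4 \left(289 + 363\right) = 4 \cdot 652 = 2608$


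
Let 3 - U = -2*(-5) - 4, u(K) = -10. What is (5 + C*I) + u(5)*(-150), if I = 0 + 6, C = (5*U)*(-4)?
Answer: 1865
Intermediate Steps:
U = -3 (U = 3 - (-2*(-5) - 4) = 3 - (10 - 4) = 3 - 1*6 = 3 - 6 = -3)
C = 60 (C = (5*(-3))*(-4) = -15*(-4) = 60)
I = 6
(5 + C*I) + u(5)*(-150) = (5 + 60*6) - 10*(-150) = (5 + 360) + 1500 = 365 + 1500 = 1865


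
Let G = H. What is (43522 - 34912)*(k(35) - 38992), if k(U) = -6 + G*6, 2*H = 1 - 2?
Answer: -335798610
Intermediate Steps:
H = -½ (H = (1 - 2)/2 = (½)*(-1) = -½ ≈ -0.50000)
G = -½ ≈ -0.50000
k(U) = -9 (k(U) = -6 - ½*6 = -6 - 3 = -9)
(43522 - 34912)*(k(35) - 38992) = (43522 - 34912)*(-9 - 38992) = 8610*(-39001) = -335798610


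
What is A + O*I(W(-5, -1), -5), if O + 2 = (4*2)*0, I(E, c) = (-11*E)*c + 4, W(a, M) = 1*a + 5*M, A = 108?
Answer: 1200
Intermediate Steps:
W(a, M) = a + 5*M
I(E, c) = 4 - 11*E*c (I(E, c) = -11*E*c + 4 = 4 - 11*E*c)
O = -2 (O = -2 + (4*2)*0 = -2 + 8*0 = -2 + 0 = -2)
A + O*I(W(-5, -1), -5) = 108 - 2*(4 - 11*(-5 + 5*(-1))*(-5)) = 108 - 2*(4 - 11*(-5 - 5)*(-5)) = 108 - 2*(4 - 11*(-10)*(-5)) = 108 - 2*(4 - 550) = 108 - 2*(-546) = 108 + 1092 = 1200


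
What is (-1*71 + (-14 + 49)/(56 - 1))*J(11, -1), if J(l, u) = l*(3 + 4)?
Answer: -5418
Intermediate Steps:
J(l, u) = 7*l (J(l, u) = l*7 = 7*l)
(-1*71 + (-14 + 49)/(56 - 1))*J(11, -1) = (-1*71 + (-14 + 49)/(56 - 1))*(7*11) = (-71 + 35/55)*77 = (-71 + 35*(1/55))*77 = (-71 + 7/11)*77 = -774/11*77 = -5418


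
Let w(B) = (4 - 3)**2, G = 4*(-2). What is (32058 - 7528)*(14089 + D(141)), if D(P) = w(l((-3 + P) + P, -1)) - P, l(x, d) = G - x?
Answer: 342168970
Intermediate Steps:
G = -8
l(x, d) = -8 - x
w(B) = 1 (w(B) = 1**2 = 1)
D(P) = 1 - P
(32058 - 7528)*(14089 + D(141)) = (32058 - 7528)*(14089 + (1 - 1*141)) = 24530*(14089 + (1 - 141)) = 24530*(14089 - 140) = 24530*13949 = 342168970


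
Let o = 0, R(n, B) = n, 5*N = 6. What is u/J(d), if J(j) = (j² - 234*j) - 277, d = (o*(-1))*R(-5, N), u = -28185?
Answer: 28185/277 ≈ 101.75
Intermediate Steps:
N = 6/5 (N = (⅕)*6 = 6/5 ≈ 1.2000)
d = 0 (d = (0*(-1))*(-5) = 0*(-5) = 0)
J(j) = -277 + j² - 234*j
u/J(d) = -28185/(-277 + 0² - 234*0) = -28185/(-277 + 0 + 0) = -28185/(-277) = -28185*(-1/277) = 28185/277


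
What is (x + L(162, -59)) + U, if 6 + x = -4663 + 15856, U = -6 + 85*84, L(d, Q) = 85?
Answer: 18406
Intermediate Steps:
U = 7134 (U = -6 + 7140 = 7134)
x = 11187 (x = -6 + (-4663 + 15856) = -6 + 11193 = 11187)
(x + L(162, -59)) + U = (11187 + 85) + 7134 = 11272 + 7134 = 18406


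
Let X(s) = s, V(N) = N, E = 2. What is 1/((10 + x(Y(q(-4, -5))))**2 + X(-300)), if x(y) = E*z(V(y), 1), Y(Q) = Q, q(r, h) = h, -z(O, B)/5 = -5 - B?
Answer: 1/4600 ≈ 0.00021739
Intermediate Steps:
z(O, B) = 25 + 5*B (z(O, B) = -5*(-5 - B) = 25 + 5*B)
x(y) = 60 (x(y) = 2*(25 + 5*1) = 2*(25 + 5) = 2*30 = 60)
1/((10 + x(Y(q(-4, -5))))**2 + X(-300)) = 1/((10 + 60)**2 - 300) = 1/(70**2 - 300) = 1/(4900 - 300) = 1/4600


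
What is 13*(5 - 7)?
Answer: -26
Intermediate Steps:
13*(5 - 7) = 13*(-2) = -26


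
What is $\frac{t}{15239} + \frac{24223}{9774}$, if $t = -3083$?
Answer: $\frac{339001055}{148945986} \approx 2.276$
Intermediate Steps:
$\frac{t}{15239} + \frac{24223}{9774} = - \frac{3083}{15239} + \frac{24223}{9774} = \frac{339001055}{148945986}$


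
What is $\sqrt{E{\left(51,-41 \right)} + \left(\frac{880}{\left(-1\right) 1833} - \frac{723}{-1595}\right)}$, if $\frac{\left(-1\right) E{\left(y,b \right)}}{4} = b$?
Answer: $\frac{\sqrt{1401584184079365}}{2923635} \approx 12.805$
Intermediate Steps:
$E{\left(y,b \right)} = - 4 b$
$\sqrt{E{\left(51,-41 \right)} + \left(\frac{880}{\left(-1\right) 1833} - \frac{723}{-1595}\right)} = \sqrt{\left(-4\right) \left(-41\right) + \left(\frac{880}{\left(-1\right) 1833} - \frac{723}{-1595}\right)} = \sqrt{164 + \left(\frac{880}{-1833} - - \frac{723}{1595}\right)} = \sqrt{164 + \left(880 \left(- \frac{1}{1833}\right) + \frac{723}{1595}\right)} = \sqrt{164 + \left(- \frac{880}{1833} + \frac{723}{1595}\right)} = \sqrt{164 - \frac{78341}{2923635}} = \sqrt{\frac{479397799}{2923635}} = \frac{\sqrt{1401584184079365}}{2923635}$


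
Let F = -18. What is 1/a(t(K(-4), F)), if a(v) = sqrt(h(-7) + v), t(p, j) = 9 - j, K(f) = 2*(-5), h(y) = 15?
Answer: sqrt(42)/42 ≈ 0.15430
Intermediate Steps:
K(f) = -10
a(v) = sqrt(15 + v)
1/a(t(K(-4), F)) = 1/(sqrt(15 + (9 - 1*(-18)))) = 1/(sqrt(15 + (9 + 18))) = 1/(sqrt(15 + 27)) = 1/(sqrt(42)) = sqrt(42)/42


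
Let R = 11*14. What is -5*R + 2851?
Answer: 2081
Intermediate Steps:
R = 154
-5*R + 2851 = -5*154 + 2851 = -770 + 2851 = 2081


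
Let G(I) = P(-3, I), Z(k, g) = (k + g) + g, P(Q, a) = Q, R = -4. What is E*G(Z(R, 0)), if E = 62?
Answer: -186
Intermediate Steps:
Z(k, g) = k + 2*g (Z(k, g) = (g + k) + g = k + 2*g)
G(I) = -3
E*G(Z(R, 0)) = 62*(-3) = -186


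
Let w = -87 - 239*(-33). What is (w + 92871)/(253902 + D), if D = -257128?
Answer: -100671/3226 ≈ -31.206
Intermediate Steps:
w = 7800 (w = -87 + 7887 = 7800)
(w + 92871)/(253902 + D) = (7800 + 92871)/(253902 - 257128) = 100671/(-3226) = 100671*(-1/3226) = -100671/3226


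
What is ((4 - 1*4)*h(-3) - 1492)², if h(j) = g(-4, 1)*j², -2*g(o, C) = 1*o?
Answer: 2226064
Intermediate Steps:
g(o, C) = -o/2
h(j) = 2*j² (h(j) = (-½*(-4))*j² = 2*j²)
((4 - 1*4)*h(-3) - 1492)² = ((4 - 1*4)*(2*(-3)²) - 1492)² = ((4 - 4)*(2*9) - 1492)² = (0*18 - 1492)² = (0 - 1492)² = (-1492)² = 2226064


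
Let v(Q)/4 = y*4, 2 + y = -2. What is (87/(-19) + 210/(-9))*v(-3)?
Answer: 101824/57 ≈ 1786.4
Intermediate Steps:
y = -4 (y = -2 - 2 = -4)
v(Q) = -64 (v(Q) = 4*(-4*4) = 4*(-16) = -64)
(87/(-19) + 210/(-9))*v(-3) = (87/(-19) + 210/(-9))*(-64) = (87*(-1/19) + 210*(-⅑))*(-64) = (-87/19 - 70/3)*(-64) = -1591/57*(-64) = 101824/57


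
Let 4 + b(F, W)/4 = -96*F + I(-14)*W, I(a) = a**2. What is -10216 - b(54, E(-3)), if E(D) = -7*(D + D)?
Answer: -22392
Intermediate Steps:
E(D) = -14*D
b(F, W) = -16 - 384*F + 784*W (b(F, W) = -16 + 4*(-96*F + (-14)**2*W) = -16 + 4*(-96*F + 196*W) = -16 + (-384*F + 784*W) = -16 - 384*F + 784*W)
-10216 - b(54, E(-3)) = -10216 - (-16 - 384*54 + 784*(-14*(-3))) = -10216 - (-16 - 20736 + 784*42) = -10216 - (-16 - 20736 + 32928) = -10216 - 1*12176 = -10216 - 12176 = -22392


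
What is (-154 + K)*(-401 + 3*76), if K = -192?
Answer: 59858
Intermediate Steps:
(-154 + K)*(-401 + 3*76) = (-154 - 192)*(-401 + 3*76) = -346*(-401 + 228) = -346*(-173) = 59858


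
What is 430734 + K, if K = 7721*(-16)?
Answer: 307198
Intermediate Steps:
K = -123536
430734 + K = 430734 - 123536 = 307198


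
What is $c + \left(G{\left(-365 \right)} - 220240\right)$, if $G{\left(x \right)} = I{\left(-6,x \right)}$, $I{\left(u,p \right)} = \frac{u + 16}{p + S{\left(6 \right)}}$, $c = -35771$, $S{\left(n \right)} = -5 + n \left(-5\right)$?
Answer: $- \frac{10240441}{40} \approx -2.5601 \cdot 10^{5}$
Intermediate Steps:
$S{\left(n \right)} = -5 - 5 n$
$I{\left(u,p \right)} = \frac{16 + u}{-35 + p}$ ($I{\left(u,p \right)} = \frac{u + 16}{p - 35} = \frac{16 + u}{p - 35} = \frac{16 + u}{-35 + p}$)
$G{\left(x \right)} = \frac{10}{-35 + x}$ ($G{\left(x \right)} = \frac{16 - 6}{-35 + x} = \frac{1}{-35 + x} 10 = \frac{10}{-35 + x}$)
$c + \left(G{\left(-365 \right)} - 220240\right) = -35771 - \left(220240 - \frac{10}{-35 - 365}\right) = -35771 - \left(220240 - \frac{10}{-400}\right) = -35771 + \left(10 \left(- \frac{1}{400}\right) - 220240\right) = -35771 - \frac{8809601}{40} = - \frac{10240441}{40}$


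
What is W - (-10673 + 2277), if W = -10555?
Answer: -2159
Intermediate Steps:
W - (-10673 + 2277) = -10555 - (-10673 + 2277) = -10555 - 1*(-8396) = -10555 + 8396 = -2159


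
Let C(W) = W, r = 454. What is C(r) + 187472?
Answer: 187926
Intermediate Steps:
C(r) + 187472 = 454 + 187472 = 187926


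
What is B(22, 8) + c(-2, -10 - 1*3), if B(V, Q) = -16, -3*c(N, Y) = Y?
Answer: -35/3 ≈ -11.667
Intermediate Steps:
c(N, Y) = -Y/3
B(22, 8) + c(-2, -10 - 1*3) = -16 - (-10 - 1*3)/3 = -16 - (-10 - 3)/3 = -16 - ⅓*(-13) = -16 + 13/3 = -35/3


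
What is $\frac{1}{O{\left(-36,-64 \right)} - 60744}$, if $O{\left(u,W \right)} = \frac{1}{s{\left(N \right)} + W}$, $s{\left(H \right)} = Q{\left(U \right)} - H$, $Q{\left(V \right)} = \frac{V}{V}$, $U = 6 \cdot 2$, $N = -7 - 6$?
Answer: $- \frac{50}{3037201} \approx -1.6463 \cdot 10^{-5}$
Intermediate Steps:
$N = -13$
$U = 12$
$Q{\left(V \right)} = 1$
$s{\left(H \right)} = 1 - H$
$O{\left(u,W \right)} = \frac{1}{14 + W}$ ($O{\left(u,W \right)} = \frac{1}{\left(1 - -13\right) + W} = \frac{1}{\left(1 + 13\right) + W} = \frac{1}{14 + W}$)
$\frac{1}{O{\left(-36,-64 \right)} - 60744} = \frac{1}{\frac{1}{14 - 64} - 60744} = \frac{1}{\frac{1}{-50} - 60744} = \frac{1}{- \frac{1}{50} - 60744} = \frac{1}{- \frac{3037201}{50}} = - \frac{50}{3037201}$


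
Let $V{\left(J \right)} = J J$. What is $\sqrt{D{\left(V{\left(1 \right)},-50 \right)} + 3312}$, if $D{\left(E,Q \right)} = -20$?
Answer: $2 \sqrt{823} \approx 57.376$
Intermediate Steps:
$V{\left(J \right)} = J^{2}$
$\sqrt{D{\left(V{\left(1 \right)},-50 \right)} + 3312} = \sqrt{-20 + 3312} = \sqrt{3292} = 2 \sqrt{823}$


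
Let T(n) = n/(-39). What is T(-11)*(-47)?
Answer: -517/39 ≈ -13.256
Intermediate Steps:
T(n) = -n/39 (T(n) = n*(-1/39) = -n/39)
T(-11)*(-47) = -1/39*(-11)*(-47) = (11/39)*(-47) = -517/39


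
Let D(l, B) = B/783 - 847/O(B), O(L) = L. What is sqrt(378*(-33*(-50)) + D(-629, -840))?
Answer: sqrt(1888313924830)/1740 ≈ 789.75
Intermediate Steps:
D(l, B) = -847/B + B/783 (D(l, B) = B/783 - 847/B = -847/B + B/783)
sqrt(378*(-33*(-50)) + D(-629, -840)) = sqrt(378*(-33*(-50)) + (-847/(-840) + (1/783)*(-840))) = sqrt(378*1650 + (-847*(-1/840) - 280/261)) = sqrt(623700 + (121/120 - 280/261)) = sqrt(623700 - 673/10440) = sqrt(6511427327/10440) = sqrt(1888313924830)/1740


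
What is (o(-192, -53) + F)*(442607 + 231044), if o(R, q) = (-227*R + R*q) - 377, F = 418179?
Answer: 317668212862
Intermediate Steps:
o(R, q) = -377 - 227*R + R*q
(o(-192, -53) + F)*(442607 + 231044) = ((-377 - 227*(-192) - 192*(-53)) + 418179)*(442607 + 231044) = ((-377 + 43584 + 10176) + 418179)*673651 = (53383 + 418179)*673651 = 471562*673651 = 317668212862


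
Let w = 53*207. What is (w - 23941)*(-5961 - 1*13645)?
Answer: 254289820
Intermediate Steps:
w = 10971
(w - 23941)*(-5961 - 1*13645) = (10971 - 23941)*(-5961 - 1*13645) = -12970*(-5961 - 13645) = -12970*(-19606) = 254289820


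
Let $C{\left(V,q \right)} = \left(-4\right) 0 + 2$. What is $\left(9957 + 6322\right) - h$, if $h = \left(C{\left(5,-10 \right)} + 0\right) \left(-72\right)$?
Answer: $16423$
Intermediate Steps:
$C{\left(V,q \right)} = 2$ ($C{\left(V,q \right)} = 0 + 2 = 2$)
$h = -144$ ($h = \left(2 + 0\right) \left(-72\right) = 2 \left(-72\right) = -144$)
$\left(9957 + 6322\right) - h = \left(9957 + 6322\right) - -144 = 16279 + 144 = 16423$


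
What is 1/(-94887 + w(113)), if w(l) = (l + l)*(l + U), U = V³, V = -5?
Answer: -1/97599 ≈ -1.0246e-5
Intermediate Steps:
U = -125 (U = (-5)³ = -125)
w(l) = 2*l*(-125 + l) (w(l) = (l + l)*(l - 125) = (2*l)*(-125 + l) = 2*l*(-125 + l))
1/(-94887 + w(113)) = 1/(-94887 + 2*113*(-125 + 113)) = 1/(-94887 + 2*113*(-12)) = 1/(-94887 - 2712) = 1/(-97599) = -1/97599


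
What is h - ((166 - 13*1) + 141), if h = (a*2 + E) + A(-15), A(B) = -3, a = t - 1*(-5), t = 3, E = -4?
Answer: -285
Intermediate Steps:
a = 8 (a = 3 - 1*(-5) = 3 + 5 = 8)
h = 9 (h = (8*2 - 4) - 3 = (16 - 4) - 3 = 12 - 3 = 9)
h - ((166 - 13*1) + 141) = 9 - ((166 - 13*1) + 141) = 9 - ((166 - 13) + 141) = 9 - (153 + 141) = 9 - 1*294 = 9 - 294 = -285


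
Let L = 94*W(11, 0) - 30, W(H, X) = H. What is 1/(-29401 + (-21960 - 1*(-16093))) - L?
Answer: -35409073/35268 ≈ -1004.0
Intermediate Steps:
L = 1004 (L = 94*11 - 30 = 1034 - 30 = 1004)
1/(-29401 + (-21960 - 1*(-16093))) - L = 1/(-29401 + (-21960 - 1*(-16093))) - 1*1004 = 1/(-29401 + (-21960 + 16093)) - 1004 = 1/(-29401 - 5867) - 1004 = 1/(-35268) - 1004 = -1/35268 - 1004 = -35409073/35268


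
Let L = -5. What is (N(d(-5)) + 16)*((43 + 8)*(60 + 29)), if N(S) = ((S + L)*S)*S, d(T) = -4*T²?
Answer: -4765877376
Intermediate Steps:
N(S) = S²*(-5 + S) (N(S) = ((S - 5)*S)*S = ((-5 + S)*S)*S = (S*(-5 + S))*S = S²*(-5 + S))
(N(d(-5)) + 16)*((43 + 8)*(60 + 29)) = ((-4*(-5)²)²*(-5 - 4*(-5)²) + 16)*((43 + 8)*(60 + 29)) = ((-4*25)²*(-5 - 4*25) + 16)*(51*89) = ((-100)²*(-5 - 100) + 16)*4539 = (10000*(-105) + 16)*4539 = (-1050000 + 16)*4539 = -1049984*4539 = -4765877376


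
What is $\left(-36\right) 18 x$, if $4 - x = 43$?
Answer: $25272$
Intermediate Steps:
$x = -39$ ($x = 4 - 43 = -39$)
$\left(-36\right) 18 x = \left(-36\right) 18 \left(-39\right) = \left(-648\right) \left(-39\right) = 25272$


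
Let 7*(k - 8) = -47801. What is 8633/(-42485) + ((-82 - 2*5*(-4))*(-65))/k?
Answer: -81604729/135229755 ≈ -0.60345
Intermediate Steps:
k = -47745/7 (k = 8 + (1/7)*(-47801) = 8 - 47801/7 = -47745/7 ≈ -6820.7)
8633/(-42485) + ((-82 - 2*5*(-4))*(-65))/k = 8633/(-42485) + ((-82 - 2*5*(-4))*(-65))/(-47745/7) = 8633*(-1/42485) + ((-82 - 10*(-4))*(-65))*(-7/47745) = -8633/42485 + ((-82 + 40)*(-65))*(-7/47745) = -8633/42485 - 42*(-65)*(-7/47745) = -8633/42485 + 2730*(-7/47745) = -8633/42485 - 1274/3183 = -81604729/135229755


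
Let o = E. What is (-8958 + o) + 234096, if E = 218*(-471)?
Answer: 122460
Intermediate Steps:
E = -102678
o = -102678
(-8958 + o) + 234096 = (-8958 - 102678) + 234096 = -111636 + 234096 = 122460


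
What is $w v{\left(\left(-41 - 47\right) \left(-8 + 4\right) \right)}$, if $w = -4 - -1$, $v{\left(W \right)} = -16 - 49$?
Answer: $195$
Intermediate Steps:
$v{\left(W \right)} = -65$ ($v{\left(W \right)} = -16 - 49 = -65$)
$w = -3$ ($w = -4 + 1 = -3$)
$w v{\left(\left(-41 - 47\right) \left(-8 + 4\right) \right)} = \left(-3\right) \left(-65\right) = 195$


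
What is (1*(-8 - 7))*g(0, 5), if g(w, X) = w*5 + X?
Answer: -75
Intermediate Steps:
g(w, X) = X + 5*w (g(w, X) = 5*w + X = X + 5*w)
(1*(-8 - 7))*g(0, 5) = (1*(-8 - 7))*(5 + 5*0) = (1*(-15))*(5 + 0) = -15*5 = -75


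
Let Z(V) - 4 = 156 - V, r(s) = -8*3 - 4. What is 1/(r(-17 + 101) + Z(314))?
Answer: -1/182 ≈ -0.0054945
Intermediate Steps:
r(s) = -28 (r(s) = -24 - 4 = -28)
Z(V) = 160 - V (Z(V) = 4 + (156 - V) = 160 - V)
1/(r(-17 + 101) + Z(314)) = 1/(-28 + (160 - 1*314)) = 1/(-28 + (160 - 314)) = 1/(-28 - 154) = 1/(-182) = -1/182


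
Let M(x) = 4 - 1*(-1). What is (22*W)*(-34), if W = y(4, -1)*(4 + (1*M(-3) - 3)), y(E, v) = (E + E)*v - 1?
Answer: 40392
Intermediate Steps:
y(E, v) = -1 + 2*E*v (y(E, v) = (2*E)*v - 1 = 2*E*v - 1 = -1 + 2*E*v)
M(x) = 5 (M(x) = 4 + 1 = 5)
W = -54 (W = (-1 + 2*4*(-1))*(4 + (1*5 - 3)) = (-1 - 8)*(4 + (5 - 3)) = -9*(4 + 2) = -9*6 = -54)
(22*W)*(-34) = (22*(-54))*(-34) = -1188*(-34) = 40392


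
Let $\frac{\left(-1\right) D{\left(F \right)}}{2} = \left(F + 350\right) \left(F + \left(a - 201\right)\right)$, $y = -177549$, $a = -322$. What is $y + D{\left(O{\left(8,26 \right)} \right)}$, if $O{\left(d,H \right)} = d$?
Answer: $191191$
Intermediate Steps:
$D{\left(F \right)} = - 2 \left(-523 + F\right) \left(350 + F\right)$ ($D{\left(F \right)} = - 2 \left(F + 350\right) \left(F - 523\right) = - 2 \left(350 + F\right) \left(F - 523\right) = - 2 \left(350 + F\right) \left(-523 + F\right) = - 2 \left(-523 + F\right) \left(350 + F\right)$)
$y + D{\left(O{\left(8,26 \right)} \right)} = -177549 + \left(366100 - 2 \cdot 8^{2} + 346 \cdot 8\right) = -177549 + \left(366100 - 128 + 2768\right) = -177549 + 368740 = 191191$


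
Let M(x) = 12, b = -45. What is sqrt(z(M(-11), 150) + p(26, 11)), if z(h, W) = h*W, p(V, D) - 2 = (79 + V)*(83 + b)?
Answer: 4*sqrt(362) ≈ 76.105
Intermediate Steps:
p(V, D) = 3004 + 38*V (p(V, D) = 2 + (79 + V)*(83 - 45) = 2 + (79 + V)*38 = 2 + (3002 + 38*V) = 3004 + 38*V)
z(h, W) = W*h
sqrt(z(M(-11), 150) + p(26, 11)) = sqrt(150*12 + (3004 + 38*26)) = sqrt(1800 + (3004 + 988)) = sqrt(1800 + 3992) = sqrt(5792) = 4*sqrt(362)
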